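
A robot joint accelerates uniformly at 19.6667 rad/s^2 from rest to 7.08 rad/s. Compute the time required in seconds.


t = delta_omega / alpha = 7.08 / 19.6667 = 0.3600

0.3600 s


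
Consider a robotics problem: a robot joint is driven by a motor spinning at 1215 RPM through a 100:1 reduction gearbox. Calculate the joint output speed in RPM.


omega_joint = omega_motor / N = 1215 / 100 = 12.1500

12.1500 RPM


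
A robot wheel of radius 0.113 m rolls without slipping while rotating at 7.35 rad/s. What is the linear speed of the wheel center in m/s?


v = omega * r = 7.35 * 0.113 = 0.8306

0.8306 m/s


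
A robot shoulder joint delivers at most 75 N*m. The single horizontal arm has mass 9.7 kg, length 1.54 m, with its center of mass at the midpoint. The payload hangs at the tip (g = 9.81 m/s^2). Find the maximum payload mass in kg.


tau_arm = m_arm*g*(L/2) = 9.7*9.81*1.54/2 = 73.2709 N*m
tau_payload = tau_max - tau_arm = 75 - 73.2709 = 1.7291
m_payload = tau_payload / (g*L) = 1.7291 / (9.81*1.54) = 0.1145

0.1145 kg


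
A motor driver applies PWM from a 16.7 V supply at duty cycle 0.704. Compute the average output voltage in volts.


V_avg = V_supply * D = 16.7*0.704 = 11.7568

11.7568 V


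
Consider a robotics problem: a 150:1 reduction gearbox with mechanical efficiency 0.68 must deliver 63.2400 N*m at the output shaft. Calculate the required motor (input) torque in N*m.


tau_in = tau_out / (N * eta) = 63.2400 / (150 * 0.68) = 0.6200

0.6200 N*m


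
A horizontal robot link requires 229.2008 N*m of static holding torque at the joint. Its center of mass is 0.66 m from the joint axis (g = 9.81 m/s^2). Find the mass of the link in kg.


m = tau / (g*L) = 229.2008 / (9.81 * 0.66) = 35.4000

35.4000 kg


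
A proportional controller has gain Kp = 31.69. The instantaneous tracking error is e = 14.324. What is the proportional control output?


u_P = Kp * e = 31.69 * 14.324 = 453.9276

453.9276


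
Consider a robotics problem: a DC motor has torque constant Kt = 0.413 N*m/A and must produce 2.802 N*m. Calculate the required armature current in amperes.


I = tau / Kt = 2.802/0.413 = 6.7845

6.7845 A


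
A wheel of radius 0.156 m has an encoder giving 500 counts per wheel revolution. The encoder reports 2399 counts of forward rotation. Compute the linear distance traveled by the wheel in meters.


revs = 2399/500 = 4.798000
d = revs * 2*pi*r = 4.798000 * 2*pi*0.156 = 4.7029

4.7029 m


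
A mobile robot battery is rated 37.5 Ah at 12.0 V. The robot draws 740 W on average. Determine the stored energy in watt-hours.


E = capacity * V = 37.5*12.0 = 450.0000

450.0000 Wh


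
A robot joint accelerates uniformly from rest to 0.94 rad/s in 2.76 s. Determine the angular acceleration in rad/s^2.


alpha = delta_omega / t = 0.94 / 2.76 = 0.3406

0.3406 rad/s^2


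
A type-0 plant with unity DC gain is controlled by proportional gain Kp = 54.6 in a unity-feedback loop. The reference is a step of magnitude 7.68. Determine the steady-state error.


e_ss = R/(1 + Kp) = 7.68/(1 + 54.6) = 7.68/55.6000 = 0.1381

0.1381


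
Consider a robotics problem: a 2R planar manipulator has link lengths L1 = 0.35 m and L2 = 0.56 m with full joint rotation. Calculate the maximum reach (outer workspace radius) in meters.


r_max = L1 + L2 = 0.35 + 0.56 = 0.9100

0.9100 m


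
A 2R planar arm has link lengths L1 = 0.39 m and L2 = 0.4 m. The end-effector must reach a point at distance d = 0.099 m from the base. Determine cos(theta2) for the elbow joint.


cos(th2) = (d^2 - L1^2 - L2^2)/(2*L1*L2) = (0.099^2 - 0.39^2 - 0.4^2)/(2*0.39*0.4) = -0.9689

-0.9689


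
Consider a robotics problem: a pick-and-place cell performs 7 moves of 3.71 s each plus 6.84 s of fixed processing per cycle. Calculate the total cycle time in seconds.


T = 7*3.71 + 6.84 = 32.8100

32.8100 s


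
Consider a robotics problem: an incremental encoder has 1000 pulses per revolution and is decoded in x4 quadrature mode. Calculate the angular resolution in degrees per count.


resolution = 360 / (PPR * 4) = 360 / 4000 = 0.0900

0.0900 degrees


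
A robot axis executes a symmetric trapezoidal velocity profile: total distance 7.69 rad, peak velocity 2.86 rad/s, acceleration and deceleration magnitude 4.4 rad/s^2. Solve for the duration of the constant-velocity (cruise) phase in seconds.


t_acc = v/a = 0.650000 s, d_acc = v^2/(2a) = 0.929500 rad each
d_cruise = 7.69 - 2*0.929500 = 5.831000 rad
t_cruise = d_cruise/v = 5.831000/2.86 = 2.0388

2.0388 s


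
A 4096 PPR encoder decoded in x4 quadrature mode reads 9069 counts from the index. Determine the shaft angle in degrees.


angle = counts * 360 / (PPR*4) = 9069 * 360 / 16384 = 199.2700

199.2700 degrees


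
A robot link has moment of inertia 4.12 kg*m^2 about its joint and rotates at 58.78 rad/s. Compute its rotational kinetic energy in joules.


KE = (1/2)*I*omega^2 = 0.5*4.12*58.78^2 = 7117.4821

7117.4821 J


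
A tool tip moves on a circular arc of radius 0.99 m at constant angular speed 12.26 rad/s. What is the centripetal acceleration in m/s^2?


a_c = omega^2 * r = 12.26^2 * 0.99 = 148.8045

148.8045 m/s^2


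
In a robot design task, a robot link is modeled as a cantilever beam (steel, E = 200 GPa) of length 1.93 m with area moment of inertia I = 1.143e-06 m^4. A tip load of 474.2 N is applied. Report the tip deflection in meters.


delta = F*L^3/(3*E*I) = 474.2*1.93^3/(3*2.000e+11*1.143e-06)
      = 3409.0508294/685800 = 0.0050

0.0050 m


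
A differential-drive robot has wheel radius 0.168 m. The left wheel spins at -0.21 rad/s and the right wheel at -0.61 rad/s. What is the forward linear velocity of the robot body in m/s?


v = r*(wR + wL)/2 = 0.168*(-0.61 + -0.21)/2 = -0.0689

-0.0689 m/s


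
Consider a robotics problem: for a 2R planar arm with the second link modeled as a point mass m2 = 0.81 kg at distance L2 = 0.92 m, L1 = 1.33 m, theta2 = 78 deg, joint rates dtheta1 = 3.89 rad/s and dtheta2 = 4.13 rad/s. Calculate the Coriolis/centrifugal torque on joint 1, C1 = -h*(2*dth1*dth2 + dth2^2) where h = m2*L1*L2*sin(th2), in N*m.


h = m2*L1*L2*sin(th2) = 0.81*1.33*0.92*sin(78 deg) = 0.969458
C1 = -h*(2*3.89*4.13 + 4.13^2) = -0.969458*49.1883 = -47.6860

-47.6860 N*m


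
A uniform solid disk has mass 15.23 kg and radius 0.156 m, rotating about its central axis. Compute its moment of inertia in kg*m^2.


I = (1/2)*m*R^2 = 0.5*15.23*0.156^2 = 0.1853

0.1853 kg*m^2


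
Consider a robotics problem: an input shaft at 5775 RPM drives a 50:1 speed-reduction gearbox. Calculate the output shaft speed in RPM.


omega_out = omega_in / N = 5775 / 50 = 115.5000

115.5000 RPM


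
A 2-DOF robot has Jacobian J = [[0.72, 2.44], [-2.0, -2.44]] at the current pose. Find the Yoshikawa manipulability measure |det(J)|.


det(J) = 0.72*-2.44 - (2.44)*(-2.0) = 3.1232
|det(J)| = 3.1232

3.1232


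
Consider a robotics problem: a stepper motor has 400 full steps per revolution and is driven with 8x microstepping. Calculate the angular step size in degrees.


step = 360/(400*8) = 360/3200 = 0.1125

0.1125 degrees


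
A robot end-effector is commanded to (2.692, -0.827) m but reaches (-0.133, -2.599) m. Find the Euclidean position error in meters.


dx = -0.133 - (2.692) = -2.8250, dy = -2.599 - (-0.827) = -1.7720
err = sqrt(7.980625 + 3.139984) = 3.3348

3.3348 m


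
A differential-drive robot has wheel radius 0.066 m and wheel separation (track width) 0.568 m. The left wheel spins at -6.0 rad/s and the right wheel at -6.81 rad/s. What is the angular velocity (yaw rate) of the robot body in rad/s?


omega = r*(wR - wL)/L = 0.066*(-6.81 - (-6.0))/0.568 = -0.0941

-0.0941 rad/s


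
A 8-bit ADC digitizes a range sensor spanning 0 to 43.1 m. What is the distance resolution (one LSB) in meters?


res = range / 2^n = 43.1/2^8 = 43.1/256 = 0.1684

0.1684 m


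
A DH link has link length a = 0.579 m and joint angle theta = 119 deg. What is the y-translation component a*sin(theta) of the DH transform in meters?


a*sin(theta) = 0.579*sin(119 deg) = 0.5064

0.5064 m


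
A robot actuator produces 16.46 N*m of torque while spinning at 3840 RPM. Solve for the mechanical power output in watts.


omega = 3840 * 2*pi/60 = 402.123860 rad/s
P = tau * omega = 16.46 * 402.123860 = 6618.9587

6618.9587 W


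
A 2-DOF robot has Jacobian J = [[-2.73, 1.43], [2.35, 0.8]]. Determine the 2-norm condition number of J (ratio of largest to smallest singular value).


JJ^T eigenvalues: trace(JJ^T) = 15.6603, det(JJ^T) = det(J)^2 = 30.74148025
s_max^2 = (15.6603 + sqrt(122.27907509))/2 = 13.35914347
s_min^2 = (15.6603 - sqrt(122.27907509))/2 = 2.30115653
kappa = s_max/s_min = sqrt(13.35914347/2.30115653) = 2.4094

2.4094


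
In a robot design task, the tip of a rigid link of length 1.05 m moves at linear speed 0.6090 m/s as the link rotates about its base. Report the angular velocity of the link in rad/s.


omega = v / L = 0.6090 / 1.05 = 0.5800

0.5800 rad/s


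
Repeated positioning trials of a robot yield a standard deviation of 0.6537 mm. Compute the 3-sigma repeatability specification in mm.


repeatability = 3*sigma = 3*0.6537 = 1.9611

1.9611 mm


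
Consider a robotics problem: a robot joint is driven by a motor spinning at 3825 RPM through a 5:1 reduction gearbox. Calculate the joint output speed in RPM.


omega_joint = omega_motor / N = 3825 / 5 = 765.0000

765.0000 RPM


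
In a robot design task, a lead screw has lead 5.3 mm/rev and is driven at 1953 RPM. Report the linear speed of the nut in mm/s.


v = lead * (RPM/60) = 5.3*1953/60 = 172.5150

172.5150 mm/s


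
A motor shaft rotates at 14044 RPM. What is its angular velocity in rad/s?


omega = 14044 * 2*pi/60 = 1470.6842

1470.6842 rad/s


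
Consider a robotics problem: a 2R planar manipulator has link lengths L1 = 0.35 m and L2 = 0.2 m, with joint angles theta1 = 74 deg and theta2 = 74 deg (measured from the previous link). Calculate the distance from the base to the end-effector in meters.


x = L1*cos(th1) + L2*cos(th1+th2) = -0.073137
y = L1*sin(th1) + L2*sin(th1+th2) = 0.442425
d = sqrt(x^2 + y^2) = sqrt(0.005349 + 0.195740) = 0.4484

0.4484 m


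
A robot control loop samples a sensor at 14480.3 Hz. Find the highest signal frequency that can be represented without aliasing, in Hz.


f_max = f_s/2 = 14480.3/2 = 7240.1500

7240.1500 Hz


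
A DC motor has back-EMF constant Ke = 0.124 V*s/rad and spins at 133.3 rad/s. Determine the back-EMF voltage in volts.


V_emf = Ke * omega = 0.124*133.3 = 16.5292

16.5292 V


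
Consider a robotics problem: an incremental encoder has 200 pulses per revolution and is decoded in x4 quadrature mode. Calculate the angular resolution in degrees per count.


resolution = 360 / (PPR * 4) = 360 / 800 = 0.4500

0.4500 degrees


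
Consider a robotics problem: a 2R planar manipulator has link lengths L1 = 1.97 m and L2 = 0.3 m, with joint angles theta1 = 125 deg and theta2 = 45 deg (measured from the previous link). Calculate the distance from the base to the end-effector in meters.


x = L1*cos(th1) + L2*cos(th1+th2) = -1.425388
y = L1*sin(th1) + L2*sin(th1+th2) = 1.665824
d = sqrt(x^2 + y^2) = sqrt(2.031731 + 2.774970) = 2.1924

2.1924 m


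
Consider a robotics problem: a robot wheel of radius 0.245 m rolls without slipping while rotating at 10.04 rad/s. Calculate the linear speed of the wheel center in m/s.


v = omega * r = 10.04 * 0.245 = 2.4598

2.4598 m/s


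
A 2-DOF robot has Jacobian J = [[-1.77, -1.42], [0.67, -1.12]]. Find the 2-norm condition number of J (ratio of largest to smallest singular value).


JJ^T eigenvalues: trace(JJ^T) = 6.8526, det(JJ^T) = det(J)^2 = 8.60718244
s_max^2 = (6.8526 + sqrt(12.52939700))/2 = 5.19614441
s_min^2 = (6.8526 - sqrt(12.52939700))/2 = 1.65645559
kappa = s_max/s_min = sqrt(5.19614441/1.65645559) = 1.7711

1.7711


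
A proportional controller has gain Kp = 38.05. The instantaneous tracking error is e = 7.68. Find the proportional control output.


u_P = Kp * e = 38.05 * 7.68 = 292.2240

292.2240


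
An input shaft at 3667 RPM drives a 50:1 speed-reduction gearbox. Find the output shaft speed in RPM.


omega_out = omega_in / N = 3667 / 50 = 73.3400

73.3400 RPM


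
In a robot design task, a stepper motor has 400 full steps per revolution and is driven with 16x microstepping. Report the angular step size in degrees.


step = 360/(400*16) = 360/6400 = 0.0563

0.0563 degrees


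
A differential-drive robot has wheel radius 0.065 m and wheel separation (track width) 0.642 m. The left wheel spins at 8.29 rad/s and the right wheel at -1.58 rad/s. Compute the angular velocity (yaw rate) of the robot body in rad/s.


omega = r*(wR - wL)/L = 0.065*(-1.58 - (8.29))/0.642 = -0.9993

-0.9993 rad/s


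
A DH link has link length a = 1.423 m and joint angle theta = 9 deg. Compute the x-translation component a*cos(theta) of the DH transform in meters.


a*cos(theta) = 1.423*cos(9 deg) = 1.4055

1.4055 m


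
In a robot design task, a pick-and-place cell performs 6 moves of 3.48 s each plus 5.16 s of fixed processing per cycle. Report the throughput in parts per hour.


T_cycle = 6*3.48 + 5.16 = 26.0400 s
rate = 3600/T = 138.2488

138.2488 parts/hour


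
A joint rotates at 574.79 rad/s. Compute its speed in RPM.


RPM = 574.79 * 60/(2*pi) = 5488.8402

5488.8402 RPM


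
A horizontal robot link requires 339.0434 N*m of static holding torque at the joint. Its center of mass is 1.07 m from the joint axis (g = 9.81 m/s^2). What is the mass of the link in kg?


m = tau / (g*L) = 339.0434 / (9.81 * 1.07) = 32.3000

32.3000 kg


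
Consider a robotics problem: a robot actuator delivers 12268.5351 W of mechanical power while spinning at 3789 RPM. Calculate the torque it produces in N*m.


omega = 3789 * 2*pi/60 = 396.783152 rad/s
tau = P / omega = 12268.5351 / 396.783152 = 30.9200

30.9200 N*m


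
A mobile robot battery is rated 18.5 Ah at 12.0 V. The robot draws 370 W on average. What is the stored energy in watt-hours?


E = capacity * V = 18.5*12.0 = 222.0000

222.0000 Wh


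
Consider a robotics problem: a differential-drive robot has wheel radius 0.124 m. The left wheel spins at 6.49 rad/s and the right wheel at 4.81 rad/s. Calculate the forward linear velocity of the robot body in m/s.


v = r*(wR + wL)/2 = 0.124*(4.81 + 6.49)/2 = 0.7006

0.7006 m/s


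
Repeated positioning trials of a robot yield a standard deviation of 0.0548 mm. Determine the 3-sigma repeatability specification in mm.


repeatability = 3*sigma = 3*0.0548 = 0.1644

0.1644 mm


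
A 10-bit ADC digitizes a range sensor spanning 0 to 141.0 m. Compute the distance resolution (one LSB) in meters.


res = range / 2^n = 141.0/2^10 = 141.0/1024 = 0.1377

0.1377 m


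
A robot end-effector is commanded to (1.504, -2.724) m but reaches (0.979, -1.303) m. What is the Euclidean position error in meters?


dx = 0.979 - (1.504) = -0.5250, dy = -1.303 - (-2.724) = 1.4210
err = sqrt(0.275625 + 2.019241) = 1.5149

1.5149 m


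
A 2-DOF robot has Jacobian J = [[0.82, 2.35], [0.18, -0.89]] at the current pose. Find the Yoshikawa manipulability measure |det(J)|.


det(J) = 0.82*-0.89 - (2.35)*(0.18) = -1.1528
|det(J)| = 1.1528

1.1528


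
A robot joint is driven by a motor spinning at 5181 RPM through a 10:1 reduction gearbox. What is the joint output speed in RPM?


omega_joint = omega_motor / N = 5181 / 10 = 518.1000

518.1000 RPM


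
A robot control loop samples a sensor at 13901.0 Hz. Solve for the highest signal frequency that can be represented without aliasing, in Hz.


f_max = f_s/2 = 13901.0/2 = 6950.5000

6950.5000 Hz


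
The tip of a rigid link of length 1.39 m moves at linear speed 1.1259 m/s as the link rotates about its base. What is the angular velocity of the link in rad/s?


omega = v / L = 1.1259 / 1.39 = 0.8100

0.8100 rad/s


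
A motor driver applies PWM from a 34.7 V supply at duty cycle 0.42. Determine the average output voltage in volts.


V_avg = V_supply * D = 34.7*0.42 = 14.5740

14.5740 V


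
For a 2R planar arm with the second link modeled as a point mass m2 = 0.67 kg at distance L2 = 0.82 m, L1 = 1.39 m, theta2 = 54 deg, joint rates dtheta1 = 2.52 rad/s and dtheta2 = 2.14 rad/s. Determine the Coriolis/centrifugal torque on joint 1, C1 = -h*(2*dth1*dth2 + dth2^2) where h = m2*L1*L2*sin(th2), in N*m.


h = m2*L1*L2*sin(th2) = 0.67*1.39*0.82*sin(54 deg) = 0.617819
C1 = -h*(2*2.52*2.14 + 2.14^2) = -0.617819*15.3652 = -9.4929

-9.4929 N*m


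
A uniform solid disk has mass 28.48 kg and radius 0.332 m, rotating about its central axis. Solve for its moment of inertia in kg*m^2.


I = (1/2)*m*R^2 = 0.5*28.48*0.332^2 = 1.5696

1.5696 kg*m^2


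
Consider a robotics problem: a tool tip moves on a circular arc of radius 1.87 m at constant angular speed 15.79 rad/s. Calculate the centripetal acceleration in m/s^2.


a_c = omega^2 * r = 15.79^2 * 1.87 = 466.2361

466.2361 m/s^2


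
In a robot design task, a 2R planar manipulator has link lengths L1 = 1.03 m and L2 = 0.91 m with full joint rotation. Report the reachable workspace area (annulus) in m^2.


r_max = L1 + L2 = 1.9400, r_min = |L1 - L2| = 0.1200
A = pi*(r_max^2 - r_min^2) = pi*(3.7636 - 0.0144) = 11.7785

11.7785 m^2


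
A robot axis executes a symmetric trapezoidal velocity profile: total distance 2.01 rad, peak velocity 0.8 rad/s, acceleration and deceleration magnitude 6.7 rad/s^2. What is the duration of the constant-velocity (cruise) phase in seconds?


t_acc = v/a = 0.119403 s, d_acc = v^2/(2a) = 0.047761 rad each
d_cruise = 2.01 - 2*0.047761 = 1.914478 rad
t_cruise = d_cruise/v = 1.914478/0.8 = 2.3931

2.3931 s


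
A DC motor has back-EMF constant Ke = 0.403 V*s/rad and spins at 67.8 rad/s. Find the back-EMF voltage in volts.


V_emf = Ke * omega = 0.403*67.8 = 27.3234

27.3234 V


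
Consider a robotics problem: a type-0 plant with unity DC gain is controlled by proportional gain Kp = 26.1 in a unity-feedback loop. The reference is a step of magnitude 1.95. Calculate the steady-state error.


e_ss = R/(1 + Kp) = 1.95/(1 + 26.1) = 1.95/27.1000 = 0.0720

0.0720


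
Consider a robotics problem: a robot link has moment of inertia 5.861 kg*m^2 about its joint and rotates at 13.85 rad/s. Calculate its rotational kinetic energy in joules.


KE = (1/2)*I*omega^2 = 0.5*5.861*13.85^2 = 562.1358

562.1358 J


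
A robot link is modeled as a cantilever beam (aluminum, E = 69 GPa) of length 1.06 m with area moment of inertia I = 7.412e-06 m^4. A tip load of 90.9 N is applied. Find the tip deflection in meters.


delta = F*L^3/(3*E*I) = 90.9*1.06^3/(3*6.900e+10*7.412e-06)
      = 108.2633544/1534284 = 7.0563e-05

7.0563e-05 m


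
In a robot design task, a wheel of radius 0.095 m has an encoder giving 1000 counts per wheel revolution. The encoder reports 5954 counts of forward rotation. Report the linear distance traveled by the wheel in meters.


revs = 5954/1000 = 5.954000
d = revs * 2*pi*r = 5.954000 * 2*pi*0.095 = 3.5540

3.5540 m


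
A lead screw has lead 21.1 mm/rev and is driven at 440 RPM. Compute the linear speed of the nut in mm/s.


v = lead * (RPM/60) = 21.1*440/60 = 154.7333

154.7333 mm/s


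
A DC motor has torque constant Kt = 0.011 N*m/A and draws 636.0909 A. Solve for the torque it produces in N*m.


tau = Kt * I = 0.011*636.0909 = 6.9970

6.9970 N*m


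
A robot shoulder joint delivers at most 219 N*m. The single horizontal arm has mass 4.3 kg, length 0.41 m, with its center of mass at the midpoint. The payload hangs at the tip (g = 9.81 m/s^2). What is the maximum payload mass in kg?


tau_arm = m_arm*g*(L/2) = 4.3*9.81*0.41/2 = 8.6475 N*m
tau_payload = tau_max - tau_arm = 219 - 8.6475 = 210.3525
m_payload = tau_payload / (g*L) = 210.3525 / (9.81*0.41) = 52.2992

52.2992 kg


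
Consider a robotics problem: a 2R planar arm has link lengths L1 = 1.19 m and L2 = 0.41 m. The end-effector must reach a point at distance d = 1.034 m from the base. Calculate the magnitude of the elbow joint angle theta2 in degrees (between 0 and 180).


cos(th2) = (d^2 - L1^2 - L2^2)/(2*L1*L2) = (1.034^2 - 1.19^2 - 0.41^2)/(2*1.19*0.41) = -0.52781718
th2 = acos(-0.52781718) = 121.8581 deg

121.8581 degrees


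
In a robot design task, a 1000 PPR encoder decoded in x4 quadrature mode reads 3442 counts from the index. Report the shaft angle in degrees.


angle = counts * 360 / (PPR*4) = 3442 * 360 / 4000 = 309.7800

309.7800 degrees


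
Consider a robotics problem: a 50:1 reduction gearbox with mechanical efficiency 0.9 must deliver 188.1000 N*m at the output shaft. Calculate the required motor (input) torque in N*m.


tau_in = tau_out / (N * eta) = 188.1000 / (50 * 0.9) = 4.1800

4.1800 N*m


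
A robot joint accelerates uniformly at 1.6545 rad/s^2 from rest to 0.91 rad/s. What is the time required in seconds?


t = delta_omega / alpha = 0.91 / 1.6545 = 0.5500

0.5500 s


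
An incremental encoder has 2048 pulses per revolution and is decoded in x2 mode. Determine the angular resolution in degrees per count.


resolution = 360 / (PPR * 2) = 360 / 4096 = 0.0879

0.0879 degrees


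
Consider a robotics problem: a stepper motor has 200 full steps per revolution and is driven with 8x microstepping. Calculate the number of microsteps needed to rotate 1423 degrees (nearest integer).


step_size = 360/(200*8) = 360/1600 = 0.225000 deg
n = 1423/(360/1600) = 1423*1600/360 = 6324.4444 -> 6324

6324 steps


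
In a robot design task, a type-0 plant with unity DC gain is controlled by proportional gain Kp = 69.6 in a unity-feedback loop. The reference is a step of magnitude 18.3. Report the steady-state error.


e_ss = R/(1 + Kp) = 18.3/(1 + 69.6) = 18.3/70.6000 = 0.2592

0.2592


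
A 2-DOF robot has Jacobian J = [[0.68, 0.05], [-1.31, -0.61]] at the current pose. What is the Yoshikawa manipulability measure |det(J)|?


det(J) = 0.68*-0.61 - (0.05)*(-1.31) = -0.3493
|det(J)| = 0.3493

0.3493


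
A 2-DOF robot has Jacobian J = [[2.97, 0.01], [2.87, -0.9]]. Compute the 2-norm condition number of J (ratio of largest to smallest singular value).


JJ^T eigenvalues: trace(JJ^T) = 17.8679, det(JJ^T) = det(J)^2 = 7.29918289
s_max^2 = (17.8679 + sqrt(290.06511885))/2 = 17.44959911
s_min^2 = (17.8679 - sqrt(290.06511885))/2 = 0.41830089
kappa = s_max/s_min = sqrt(17.44959911/0.41830089) = 6.4587

6.4587


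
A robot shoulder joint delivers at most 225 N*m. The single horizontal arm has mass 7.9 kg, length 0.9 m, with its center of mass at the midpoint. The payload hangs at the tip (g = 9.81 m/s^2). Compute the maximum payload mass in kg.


tau_arm = m_arm*g*(L/2) = 7.9*9.81*0.9/2 = 34.8746 N*m
tau_payload = tau_max - tau_arm = 225 - 34.8746 = 190.1254
m_payload = tau_payload / (g*L) = 190.1254 / (9.81*0.9) = 21.5342

21.5342 kg


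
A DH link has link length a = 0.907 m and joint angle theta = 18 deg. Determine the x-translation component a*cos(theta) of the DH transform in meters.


a*cos(theta) = 0.907*cos(18 deg) = 0.8626

0.8626 m


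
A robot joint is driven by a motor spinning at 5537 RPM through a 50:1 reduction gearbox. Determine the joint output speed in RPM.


omega_joint = omega_motor / N = 5537 / 50 = 110.7400

110.7400 RPM


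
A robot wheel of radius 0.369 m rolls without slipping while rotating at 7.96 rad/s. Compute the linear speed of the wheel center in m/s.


v = omega * r = 7.96 * 0.369 = 2.9372

2.9372 m/s


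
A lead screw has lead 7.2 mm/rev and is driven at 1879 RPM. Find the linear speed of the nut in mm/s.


v = lead * (RPM/60) = 7.2*1879/60 = 225.4800

225.4800 mm/s


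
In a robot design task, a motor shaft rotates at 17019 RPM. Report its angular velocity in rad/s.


omega = 17019 * 2*pi/60 = 1782.2255

1782.2255 rad/s


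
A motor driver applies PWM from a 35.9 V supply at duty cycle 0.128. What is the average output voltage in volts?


V_avg = V_supply * D = 35.9*0.128 = 4.5952

4.5952 V


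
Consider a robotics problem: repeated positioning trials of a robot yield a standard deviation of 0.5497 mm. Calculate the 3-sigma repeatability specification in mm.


repeatability = 3*sigma = 3*0.5497 = 1.6491

1.6491 mm


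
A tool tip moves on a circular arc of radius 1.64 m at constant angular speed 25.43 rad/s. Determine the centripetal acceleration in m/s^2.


a_c = omega^2 * r = 25.43^2 * 1.64 = 1060.5632

1060.5632 m/s^2


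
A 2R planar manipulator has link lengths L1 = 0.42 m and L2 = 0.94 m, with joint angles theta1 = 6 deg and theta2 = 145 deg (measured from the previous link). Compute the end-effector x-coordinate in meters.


x = L1*cos(th1) + L2*cos(th1+th2) = 0.42*cos(6 deg) + 0.94*cos(151 deg) = -0.4044

-0.4044 m


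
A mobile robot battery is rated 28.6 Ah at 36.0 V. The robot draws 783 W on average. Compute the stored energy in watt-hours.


E = capacity * V = 28.6*36.0 = 1029.6000

1029.6000 Wh


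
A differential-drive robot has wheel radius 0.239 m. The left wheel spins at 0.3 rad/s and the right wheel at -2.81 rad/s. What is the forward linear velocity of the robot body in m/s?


v = r*(wR + wL)/2 = 0.239*(-2.81 + 0.3)/2 = -0.2999

-0.2999 m/s


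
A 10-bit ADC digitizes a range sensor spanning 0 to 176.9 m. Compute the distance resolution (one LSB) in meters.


res = range / 2^n = 176.9/2^10 = 176.9/1024 = 0.1728

0.1728 m


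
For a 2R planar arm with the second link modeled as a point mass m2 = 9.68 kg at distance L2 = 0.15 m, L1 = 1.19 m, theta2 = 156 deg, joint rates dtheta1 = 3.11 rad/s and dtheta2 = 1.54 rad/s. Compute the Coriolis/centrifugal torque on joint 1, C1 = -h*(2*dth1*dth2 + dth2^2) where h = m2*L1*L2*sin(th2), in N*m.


h = m2*L1*L2*sin(th2) = 9.68*1.19*0.15*sin(156 deg) = 0.702792
C1 = -h*(2*3.11*1.54 + 1.54^2) = -0.702792*11.9504 = -8.3986

-8.3986 N*m


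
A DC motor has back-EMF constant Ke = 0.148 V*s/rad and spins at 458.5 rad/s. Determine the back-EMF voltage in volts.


V_emf = Ke * omega = 0.148*458.5 = 67.8580

67.8580 V


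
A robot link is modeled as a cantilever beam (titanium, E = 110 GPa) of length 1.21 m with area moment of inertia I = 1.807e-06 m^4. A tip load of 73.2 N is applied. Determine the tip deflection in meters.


delta = F*L^3/(3*E*I) = 73.2*1.21^3/(3*1.100e+11*1.807e-06)
      = 129.6782652/596310 = 2.1747e-04

2.1747e-04 m


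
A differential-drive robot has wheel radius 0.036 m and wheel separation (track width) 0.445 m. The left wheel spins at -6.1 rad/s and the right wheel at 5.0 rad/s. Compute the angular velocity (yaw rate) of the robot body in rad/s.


omega = r*(wR - wL)/L = 0.036*(5.0 - (-6.1))/0.445 = 0.8980

0.8980 rad/s


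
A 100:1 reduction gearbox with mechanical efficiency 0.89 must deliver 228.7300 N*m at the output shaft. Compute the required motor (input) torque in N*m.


tau_in = tau_out / (N * eta) = 228.7300 / (100 * 0.89) = 2.5700

2.5700 N*m


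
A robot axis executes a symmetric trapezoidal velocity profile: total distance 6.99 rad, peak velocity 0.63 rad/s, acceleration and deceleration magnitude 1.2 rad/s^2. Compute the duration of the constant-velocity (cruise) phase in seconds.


t_acc = v/a = 0.525000 s, d_acc = v^2/(2a) = 0.165375 rad each
d_cruise = 6.99 - 2*0.165375 = 6.659250 rad
t_cruise = d_cruise/v = 6.659250/0.63 = 10.5702

10.5702 s


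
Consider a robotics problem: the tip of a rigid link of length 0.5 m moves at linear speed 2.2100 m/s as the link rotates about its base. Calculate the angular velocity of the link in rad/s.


omega = v / L = 2.2100 / 0.5 = 4.4200

4.4200 rad/s


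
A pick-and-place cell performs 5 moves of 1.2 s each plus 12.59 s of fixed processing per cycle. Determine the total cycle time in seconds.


T = 5*1.2 + 12.59 = 18.5900

18.5900 s


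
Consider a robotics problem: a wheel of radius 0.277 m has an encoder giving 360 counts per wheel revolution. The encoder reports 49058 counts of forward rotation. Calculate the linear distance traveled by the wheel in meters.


revs = 49058/360 = 136.272222
d = revs * 2*pi*r = 136.272222 * 2*pi*0.277 = 237.1739

237.1739 m


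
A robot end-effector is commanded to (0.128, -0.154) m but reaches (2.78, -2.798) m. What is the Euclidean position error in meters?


dx = 2.78 - (0.128) = 2.6520, dy = -2.798 - (-0.154) = -2.6440
err = sqrt(7.033104 + 6.990736) = 3.7448

3.7448 m


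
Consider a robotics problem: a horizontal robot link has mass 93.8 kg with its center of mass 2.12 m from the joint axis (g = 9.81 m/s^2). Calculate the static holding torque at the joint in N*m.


tau = m*g*L = 93.8 * 9.81 * 2.12 = 1950.7774

1950.7774 N*m


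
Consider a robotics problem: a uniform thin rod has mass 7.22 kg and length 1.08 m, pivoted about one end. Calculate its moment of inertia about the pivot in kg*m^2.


I = (1/3)*m*L^2 = (1/3)*7.22*1.08^2 = 2.8071

2.8071 kg*m^2


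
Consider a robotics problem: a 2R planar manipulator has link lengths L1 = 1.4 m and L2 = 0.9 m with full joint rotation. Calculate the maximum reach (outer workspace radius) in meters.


r_max = L1 + L2 = 1.4 + 0.9 = 2.3000

2.3000 m


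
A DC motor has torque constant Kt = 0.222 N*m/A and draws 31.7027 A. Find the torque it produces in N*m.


tau = Kt * I = 0.222*31.7027 = 7.0380

7.0380 N*m


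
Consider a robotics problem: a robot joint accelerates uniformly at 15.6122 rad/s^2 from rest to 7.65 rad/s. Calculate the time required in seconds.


t = delta_omega / alpha = 7.65 / 15.6122 = 0.4900

0.4900 s


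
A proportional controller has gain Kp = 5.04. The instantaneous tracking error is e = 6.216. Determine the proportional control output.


u_P = Kp * e = 5.04 * 6.216 = 31.3286

31.3286


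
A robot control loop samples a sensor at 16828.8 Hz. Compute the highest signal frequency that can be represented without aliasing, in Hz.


f_max = f_s/2 = 16828.8/2 = 8414.4000

8414.4000 Hz


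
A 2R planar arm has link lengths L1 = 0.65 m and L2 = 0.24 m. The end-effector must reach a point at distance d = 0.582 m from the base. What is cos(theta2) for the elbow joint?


cos(th2) = (d^2 - L1^2 - L2^2)/(2*L1*L2) = (0.582^2 - 0.65^2 - 0.24^2)/(2*0.65*0.24) = -0.4531

-0.4531


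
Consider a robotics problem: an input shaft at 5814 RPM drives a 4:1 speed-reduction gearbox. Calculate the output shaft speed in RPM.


omega_out = omega_in / N = 5814 / 4 = 1453.5000

1453.5000 RPM


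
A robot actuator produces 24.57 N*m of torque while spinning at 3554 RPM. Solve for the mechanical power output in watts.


omega = 3554 * 2*pi/60 = 372.174010 rad/s
P = tau * omega = 24.57 * 372.174010 = 9144.3154

9144.3154 W


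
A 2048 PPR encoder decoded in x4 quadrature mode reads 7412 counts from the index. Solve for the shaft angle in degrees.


angle = counts * 360 / (PPR*4) = 7412 * 360 / 8192 = 325.7227

325.7227 degrees


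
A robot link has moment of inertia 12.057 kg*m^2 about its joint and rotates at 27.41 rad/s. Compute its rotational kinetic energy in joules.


KE = (1/2)*I*omega^2 = 0.5*12.057*27.41^2 = 4529.2609

4529.2609 J


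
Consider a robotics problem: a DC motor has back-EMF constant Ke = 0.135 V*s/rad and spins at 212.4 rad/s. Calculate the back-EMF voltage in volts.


V_emf = Ke * omega = 0.135*212.4 = 28.6740

28.6740 V


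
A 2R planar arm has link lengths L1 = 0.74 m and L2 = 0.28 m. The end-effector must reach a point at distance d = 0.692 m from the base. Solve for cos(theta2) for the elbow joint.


cos(th2) = (d^2 - L1^2 - L2^2)/(2*L1*L2) = (0.692^2 - 0.74^2 - 0.28^2)/(2*0.74*0.28) = -0.3551

-0.3551


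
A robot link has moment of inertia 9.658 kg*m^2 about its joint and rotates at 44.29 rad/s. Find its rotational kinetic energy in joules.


KE = (1/2)*I*omega^2 = 0.5*9.658*44.29^2 = 9472.5862

9472.5862 J


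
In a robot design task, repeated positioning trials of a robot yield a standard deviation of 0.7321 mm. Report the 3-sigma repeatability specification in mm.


repeatability = 3*sigma = 3*0.7321 = 2.1963

2.1963 mm


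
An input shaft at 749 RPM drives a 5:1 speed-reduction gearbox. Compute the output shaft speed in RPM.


omega_out = omega_in / N = 749 / 5 = 149.8000

149.8000 RPM


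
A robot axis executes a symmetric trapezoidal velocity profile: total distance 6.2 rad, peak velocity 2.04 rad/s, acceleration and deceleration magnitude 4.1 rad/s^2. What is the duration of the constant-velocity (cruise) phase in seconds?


t_acc = v/a = 0.497561 s, d_acc = v^2/(2a) = 0.507512 rad each
d_cruise = 6.2 - 2*0.507512 = 5.184976 rad
t_cruise = d_cruise/v = 5.184976/2.04 = 2.5417

2.5417 s


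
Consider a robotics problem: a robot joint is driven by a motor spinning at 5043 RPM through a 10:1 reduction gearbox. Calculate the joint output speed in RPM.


omega_joint = omega_motor / N = 5043 / 10 = 504.3000

504.3000 RPM


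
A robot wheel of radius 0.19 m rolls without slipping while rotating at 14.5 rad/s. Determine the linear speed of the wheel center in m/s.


v = omega * r = 14.5 * 0.19 = 2.7550

2.7550 m/s


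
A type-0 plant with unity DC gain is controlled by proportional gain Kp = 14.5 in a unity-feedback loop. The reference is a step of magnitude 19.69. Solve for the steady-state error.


e_ss = R/(1 + Kp) = 19.69/(1 + 14.5) = 19.69/15.5000 = 1.2703

1.2703


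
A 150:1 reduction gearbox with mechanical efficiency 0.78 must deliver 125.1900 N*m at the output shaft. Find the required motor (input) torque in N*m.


tau_in = tau_out / (N * eta) = 125.1900 / (150 * 0.78) = 1.0700

1.0700 N*m


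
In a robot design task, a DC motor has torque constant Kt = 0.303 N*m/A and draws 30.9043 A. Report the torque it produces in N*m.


tau = Kt * I = 0.303*30.9043 = 9.3640

9.3640 N*m


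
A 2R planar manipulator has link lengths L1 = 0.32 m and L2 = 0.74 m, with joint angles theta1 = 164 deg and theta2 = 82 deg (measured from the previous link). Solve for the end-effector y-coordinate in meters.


y = L1*sin(th1) + L2*sin(th1+th2) = 0.32*sin(164 deg) + 0.74*sin(246 deg) = -0.5878

-0.5878 m


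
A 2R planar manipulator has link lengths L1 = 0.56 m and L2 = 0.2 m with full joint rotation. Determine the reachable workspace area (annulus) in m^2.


r_max = L1 + L2 = 0.7600, r_min = |L1 - L2| = 0.3600
A = pi*(r_max^2 - r_min^2) = pi*(0.5776 - 0.1296) = 1.4074

1.4074 m^2


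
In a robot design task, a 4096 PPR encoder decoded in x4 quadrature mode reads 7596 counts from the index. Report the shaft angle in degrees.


angle = counts * 360 / (PPR*4) = 7596 * 360 / 16384 = 166.9043

166.9043 degrees


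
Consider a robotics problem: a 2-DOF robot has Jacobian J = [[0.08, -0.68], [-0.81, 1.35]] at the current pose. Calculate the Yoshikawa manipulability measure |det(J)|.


det(J) = 0.08*1.35 - (-0.68)*(-0.81) = -0.4428
|det(J)| = 0.4428

0.4428


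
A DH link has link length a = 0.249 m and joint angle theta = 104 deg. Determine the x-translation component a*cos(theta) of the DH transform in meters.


a*cos(theta) = 0.249*cos(104 deg) = -0.0602

-0.0602 m


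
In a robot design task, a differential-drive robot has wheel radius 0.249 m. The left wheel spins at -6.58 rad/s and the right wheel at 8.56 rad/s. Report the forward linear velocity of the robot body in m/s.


v = r*(wR + wL)/2 = 0.249*(8.56 + -6.58)/2 = 0.2465

0.2465 m/s


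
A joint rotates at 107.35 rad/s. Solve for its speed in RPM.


RPM = 107.35 * 60/(2*pi) = 1025.1170

1025.1170 RPM


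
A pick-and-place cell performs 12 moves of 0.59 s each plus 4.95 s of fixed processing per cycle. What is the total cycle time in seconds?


T = 12*0.59 + 4.95 = 12.0300

12.0300 s


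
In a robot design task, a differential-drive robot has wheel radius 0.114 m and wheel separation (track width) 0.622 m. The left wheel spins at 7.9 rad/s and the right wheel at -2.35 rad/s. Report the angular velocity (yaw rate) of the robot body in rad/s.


omega = r*(wR - wL)/L = 0.114*(-2.35 - (7.9))/0.622 = -1.8786

-1.8786 rad/s


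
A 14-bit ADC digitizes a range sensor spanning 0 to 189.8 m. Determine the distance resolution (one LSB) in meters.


res = range / 2^n = 189.8/2^14 = 189.8/16384 = 0.0116

0.0116 m


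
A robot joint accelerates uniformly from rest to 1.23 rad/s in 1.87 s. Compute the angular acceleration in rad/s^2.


alpha = delta_omega / t = 1.23 / 1.87 = 0.6578

0.6578 rad/s^2


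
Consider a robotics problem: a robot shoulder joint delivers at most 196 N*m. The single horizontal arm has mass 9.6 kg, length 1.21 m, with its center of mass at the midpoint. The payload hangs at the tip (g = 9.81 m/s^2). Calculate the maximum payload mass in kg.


tau_arm = m_arm*g*(L/2) = 9.6*9.81*1.21/2 = 56.9765 N*m
tau_payload = tau_max - tau_arm = 196 - 56.9765 = 139.0235
m_payload = tau_payload / (g*L) = 139.0235 / (9.81*1.21) = 11.7121

11.7121 kg


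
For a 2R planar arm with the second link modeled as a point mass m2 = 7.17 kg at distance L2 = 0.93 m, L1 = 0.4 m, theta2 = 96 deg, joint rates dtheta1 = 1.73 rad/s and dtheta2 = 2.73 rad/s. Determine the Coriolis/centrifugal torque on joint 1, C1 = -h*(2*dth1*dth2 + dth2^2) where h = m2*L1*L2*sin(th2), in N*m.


h = m2*L1*L2*sin(th2) = 7.17*0.4*0.93*sin(96 deg) = 2.652629
C1 = -h*(2*1.73*2.73 + 2.73^2) = -2.652629*16.8987 = -44.8260

-44.8260 N*m


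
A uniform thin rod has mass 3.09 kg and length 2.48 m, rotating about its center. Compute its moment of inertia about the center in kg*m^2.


I = (1/12)*m*L^2 = (1/12)*3.09*2.48^2 = 1.5837

1.5837 kg*m^2


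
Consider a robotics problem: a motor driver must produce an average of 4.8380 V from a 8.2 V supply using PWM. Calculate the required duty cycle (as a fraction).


D = V_avg/V_supply = 4.8380/8.2 = 0.5900

0.5900


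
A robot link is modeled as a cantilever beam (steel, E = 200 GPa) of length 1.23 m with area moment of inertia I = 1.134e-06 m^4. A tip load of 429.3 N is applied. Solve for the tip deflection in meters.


delta = F*L^3/(3*E*I) = 429.3*1.23^3/(3*2.000e+11*1.134e-06)
      = 798.8702031/680400 = 0.0012

0.0012 m


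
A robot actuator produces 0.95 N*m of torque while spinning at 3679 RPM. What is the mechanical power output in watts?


omega = 3679 * 2*pi/60 = 385.263979 rad/s
P = tau * omega = 0.95 * 385.263979 = 366.0008

366.0008 W


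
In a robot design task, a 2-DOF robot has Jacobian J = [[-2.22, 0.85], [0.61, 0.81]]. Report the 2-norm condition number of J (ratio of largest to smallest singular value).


JJ^T eigenvalues: trace(JJ^T) = 6.6791, det(JJ^T) = det(J)^2 = 5.36709889
s_max^2 = (6.6791 + sqrt(23.14198125))/2 = 5.74485566
s_min^2 = (6.6791 - sqrt(23.14198125))/2 = 0.93424434
kappa = s_max/s_min = sqrt(5.74485566/0.93424434) = 2.4798

2.4798


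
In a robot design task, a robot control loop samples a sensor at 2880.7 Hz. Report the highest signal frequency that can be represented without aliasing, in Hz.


f_max = f_s/2 = 2880.7/2 = 1440.3500

1440.3500 Hz


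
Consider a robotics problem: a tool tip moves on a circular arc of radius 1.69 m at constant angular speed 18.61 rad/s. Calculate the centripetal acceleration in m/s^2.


a_c = omega^2 * r = 18.61^2 * 1.69 = 585.3012

585.3012 m/s^2


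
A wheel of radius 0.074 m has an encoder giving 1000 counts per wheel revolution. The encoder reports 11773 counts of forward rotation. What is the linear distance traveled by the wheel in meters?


revs = 11773/1000 = 11.773000
d = revs * 2*pi*r = 11.773000 * 2*pi*0.074 = 5.4739

5.4739 m


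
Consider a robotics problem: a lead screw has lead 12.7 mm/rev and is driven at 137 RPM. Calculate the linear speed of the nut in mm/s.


v = lead * (RPM/60) = 12.7*137/60 = 28.9983

28.9983 mm/s
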